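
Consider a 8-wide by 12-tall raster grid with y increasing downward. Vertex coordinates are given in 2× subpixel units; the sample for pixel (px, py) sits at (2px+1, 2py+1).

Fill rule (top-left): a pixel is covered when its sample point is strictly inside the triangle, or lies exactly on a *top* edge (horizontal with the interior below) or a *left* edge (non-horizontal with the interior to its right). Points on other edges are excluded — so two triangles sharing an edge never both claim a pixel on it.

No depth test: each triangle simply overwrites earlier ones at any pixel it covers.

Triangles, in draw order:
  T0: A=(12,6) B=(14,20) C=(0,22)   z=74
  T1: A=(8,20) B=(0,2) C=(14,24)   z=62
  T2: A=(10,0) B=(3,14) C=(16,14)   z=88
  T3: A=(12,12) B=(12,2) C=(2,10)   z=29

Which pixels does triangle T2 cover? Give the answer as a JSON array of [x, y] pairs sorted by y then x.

T0:
  2·area = 200
  edge (12, 6)→(14, 20): d=(2,14) right/bottom  bias=-1
  edge (14, 20)→(0, 22): d=(-14,2) right/bottom  bias=-1
  edge (0, 22)→(12, 6): d=(12,-16) top-left  bias=+0
    (5,4)@(11, 9): e=[20,160,20] → █
    (6,4)@(13, 9): e=[-8,156,52] → ·
    (4,5)@(9, 11): e=[52,136,12] → █
    (6,5)@(13, 11): e=[-4,128,76] → ·
    (3,6)@(7, 13): e=[84,112,4] → █
    (6,6)@(13, 13): e=[0,100,100] → ·  [on edge]
    (3,7)@(7, 15): e=[88,84,28] → █
    (6,7)@(13, 15): e=[4,72,124] → █
    (7,7)@(15, 15): e=[-24,68,156] → ·
    (2,8)@(5, 17): e=[120,60,20] → █
    (7,8)@(15, 17): e=[-20,40,180] → ·
    (1,9)@(3, 19): e=[152,36,12] → █
    (3,10)@(7, 21): e=[100,0,100] → ·  [on edge]
  covered (24 px):
    · · · · · · · ·
    · · · · · · · ·
    · · · · · · · ·
    · · · · · · · ·
    · · · · · █ · ·
    · · · · █ █ · ·
    · · · █ █ █ · ·
    · · · █ █ █ █ ·
    · · █ █ █ █ █ ·
    · █ █ █ █ █ █ ·
    █ █ █ · · · · ·
    · · · · · · · ·
T1:
  2·area = 76
  edge (8, 20)→(0, 2): d=(-8,-18) top-left  bias=+0
  edge (0, 2)→(14, 24): d=(14,22) right/bottom  bias=-1
  edge (14, 24)→(8, 20): d=(-6,-4) top-left  bias=+0
    (1,3)@(3, 7): e=[14,4,58] → █
    (2,3)@(5, 7): e=[50,-40,66] → ·
    (1,4)@(3, 9): e=[-2,32,46] → ·
    (2,5)@(5, 11): e=[18,16,42] → █
    (3,5)@(7, 11): e=[54,-28,50] → ·
    (2,6)@(5, 13): e=[2,44,30] → █
    (3,6)@(7, 13): e=[38,0,38] → ·  [on edge]
    (2,7)@(5, 15): e=[-14,72,18] → ·
    (3,7)@(7, 15): e=[22,28,26] → █
    (4,7)@(9, 15): e=[58,-16,34] → ·
    (3,8)@(7, 17): e=[6,56,14] → █
    (4,8)@(9, 17): e=[42,12,22] → █
  covered (9 px):
    · · · · · · · ·
    · · · · · · · ·
    · · · · · · · ·
    · █ · · · · · ·
    · · · · · · · ·
    · · █ · · · · ·
    · · █ · · · · ·
    · · · █ · · · ·
    · · · █ █ · · ·
    · · · · █ · · ·
    · · · · · █ · ·
    · · · · · · █ ·
T2:
  2·area = 182  (B↔C swapped to make it positive)
  edge (10, 0)→(16, 14): d=(6,14) right/bottom  bias=-1
  edge (16, 14)→(3, 14): d=(-13,0) right/bottom  bias=-1
  edge (3, 14)→(10, 0): d=(7,-14) top-left  bias=+0
    (4,1)@(9, 3): e=[32,143,7] → █
    (5,1)@(11, 3): e=[4,143,35] → █
    (6,1)@(13, 3): e=[-24,143,63] → ·
    (4,2)@(9, 5): e=[44,117,21] → █
    (6,2)@(13, 5): e=[-12,117,77] → ·
    (3,3)@(7, 7): e=[84,91,7] → █
    (6,3)@(13, 7): e=[0,91,91] → ·  [on edge]
    (3,4)@(7, 9): e=[96,65,21] → █
    (6,4)@(13, 9): e=[12,65,105] → █
    (7,4)@(15, 9): e=[-16,65,133] → ·
    (2,5)@(5, 11): e=[136,39,7] → █
    (7,5)@(15, 11): e=[-4,39,147] → ·
  covered (22 px):
    · · · · · · · ·
    · · · · █ █ · ·
    · · · · █ █ · ·
    · · · █ █ █ · ·
    · · · █ █ █ █ ·
    · · █ █ █ █ █ ·
    · · █ █ █ █ █ █
    · · · · · · · ·
    · · · · · · · ·
    · · · · · · · ·
    · · · · · · · ·
    · · · · · · · ·
T3:
  2·area = 100  (B↔C swapped to make it positive)
  edge (12, 12)→(2, 10): d=(-10,-2) top-left  bias=+0
  edge (2, 10)→(12, 2): d=(10,-8) top-left  bias=+0
  edge (12, 2)→(12, 12): d=(0,10) right/bottom  bias=-1
    (5,1)@(11, 3): e=[88,2,10] → █
    (6,1)@(13, 3): e=[92,18,-10] → ·
    (4,2)@(9, 5): e=[64,6,30] → █
    (6,2)@(13, 5): e=[72,38,-10] → ·
    (3,3)@(7, 7): e=[40,10,50] → █
    (6,3)@(13, 7): e=[52,58,-10] → ·
    (2,4)@(5, 9): e=[16,14,70] → █
    (6,4)@(13, 9): e=[32,78,-10] → ·
    (2,5)@(5, 11): e=[-4,34,70] → ·
    (3,5)@(7, 11): e=[0,50,50] → █  [on edge]
    (6,5)@(13, 11): e=[12,98,-10] → ·
    (3,6)@(7, 13): e=[-20,70,50] → ·
  covered (13 px):
    · · · · · · · ·
    · · · · · █ · ·
    · · · · █ █ · ·
    · · · █ █ █ · ·
    · · █ █ █ █ · ·
    · · · █ █ █ · ·
    · · · · · · · ·
    · · · · · · · ·
    · · · · · · · ·
    · · · · · · · ·
    · · · · · · · ·
    · · · · · · · ·

Final: [[4,1],[5,1],[4,2],[5,2],[3,3],[4,3],[5,3],[3,4],[4,4],[5,4],[6,4],[2,5],[3,5],[4,5],[5,5],[6,5],[2,6],[3,6],[4,6],[5,6],[6,6],[7,6]]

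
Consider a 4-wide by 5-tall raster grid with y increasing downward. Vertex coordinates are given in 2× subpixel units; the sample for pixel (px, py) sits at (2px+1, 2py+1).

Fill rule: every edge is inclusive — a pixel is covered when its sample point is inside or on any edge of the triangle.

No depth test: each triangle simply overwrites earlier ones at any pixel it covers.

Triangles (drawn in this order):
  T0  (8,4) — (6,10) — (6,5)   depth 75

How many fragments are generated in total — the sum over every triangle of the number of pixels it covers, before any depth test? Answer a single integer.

T0:
  2·area = 10
  edge (8, 4)→(6, 10): d=(-2,6) inclusive
  edge (6, 10)→(6, 5): d=(0,-5) inclusive
  edge (6, 5)→(8, 4): d=(2,-1) inclusive
    (3,2)@(7, 5): e=[4,5,1] → #
    (3,3)@(7, 7): e=[0,5,5] → #  [on edge]
    (3,4)@(7, 9): e=[-4,5,9] → ·
  covered (2 px):
    · · · ·
    · · · ·
    · · · #
    · · · #
    · · · ·

Result: 2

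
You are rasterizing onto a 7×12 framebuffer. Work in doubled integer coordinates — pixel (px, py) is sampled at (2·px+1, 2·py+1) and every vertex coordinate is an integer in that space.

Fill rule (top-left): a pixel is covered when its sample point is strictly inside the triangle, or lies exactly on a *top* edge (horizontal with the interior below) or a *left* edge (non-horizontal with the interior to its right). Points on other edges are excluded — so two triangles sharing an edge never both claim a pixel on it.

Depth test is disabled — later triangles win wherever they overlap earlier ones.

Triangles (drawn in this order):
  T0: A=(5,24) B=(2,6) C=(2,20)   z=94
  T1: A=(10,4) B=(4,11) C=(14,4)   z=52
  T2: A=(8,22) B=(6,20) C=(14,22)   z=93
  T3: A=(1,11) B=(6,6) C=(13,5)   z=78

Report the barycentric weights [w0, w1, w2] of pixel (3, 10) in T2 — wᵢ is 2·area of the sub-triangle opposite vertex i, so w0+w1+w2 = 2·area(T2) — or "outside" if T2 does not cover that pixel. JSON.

T0:
  2·area = 42  (B↔C swapped to make it positive)
  edge (5, 24)→(2, 20): d=(-3,-4) top-left  bias=+0
  edge (2, 20)→(2, 6): d=(0,-14) top-left  bias=+0
  edge (2, 6)→(5, 24): d=(3,18) right/bottom  bias=-1
    (1,6)@(3, 13): e=[25,14,3] → █
    (2,6)@(5, 13): e=[33,42,-33] → ·
    (1,7)@(3, 15): e=[19,14,9] → █
    (2,7)@(5, 15): e=[27,42,-27] → ·
    (1,8)@(3, 17): e=[13,14,15] → █
    (2,8)@(5, 17): e=[21,42,-21] → ·
    (1,9)@(3, 19): e=[7,14,21] → █
    (2,9)@(5, 19): e=[15,42,-15] → ·
    (1,10)@(3, 21): e=[1,14,27] → █
    (2,10)@(5, 21): e=[9,42,-9] → ·
    (1,11)@(3, 23): e=[-5,14,33] → ·
  covered (5 px):
    · · · · · · ·
    · · · · · · ·
    · · · · · · ·
    · · · · · · ·
    · · · · · · ·
    · · · · · · ·
    · █ · · · · ·
    · █ · · · · ·
    · █ · · · · ·
    · █ · · · · ·
    · █ · · · · ·
    · · · · · · ·
T1:
  2·area = 28  (B↔C swapped to make it positive)
  edge (10, 4)→(14, 4): d=(4,0) top-left  bias=+0
  edge (14, 4)→(4, 11): d=(-10,7) right/bottom  bias=-1
  edge (4, 11)→(10, 4): d=(6,-7) top-left  bias=+0
    (5,2)@(11, 5): e=[4,11,13] → █
    (6,2)@(13, 5): e=[4,-3,27] → ·
    (4,3)@(9, 7): e=[12,5,11] → █
    (5,3)@(11, 7): e=[12,-9,25] → ·
    (4,4)@(9, 9): e=[20,-15,23] → ·
  covered (2 px):
    · · · · · · ·
    · · · · · · ·
    · · · · · █ ·
    · · · · █ · ·
    · · · · · · ·
    · · · · · · ·
    · · · · · · ·
    · · · · · · ·
    · · · · · · ·
    · · · · · · ·
    · · · · · · ·
    · · · · · · ·
T2:
  2·area = 12
  edge (8, 22)→(6, 20): d=(-2,-2) top-left  bias=+0
  edge (6, 20)→(14, 22): d=(8,2) right/bottom  bias=-1
  edge (14, 22)→(8, 22): d=(-6,0) right/bottom  bias=-1
    (0,7)@(1, 15): e=[0,-30,42] → ·  [on edge]
    (1,8)@(3, 17): e=[0,-18,30] → ·  [on edge]
    (2,9)@(5, 19): e=[0,-6,18] → ·  [on edge]
    (3,10)@(7, 21): e=[0,6,6] → █  [on edge]
    (4,10)@(9, 21): e=[4,2,6] → █
    (5,10)@(11, 21): e=[8,-2,6] → ·
    (3,11)@(7, 23): e=[-4,22,-6] → ·
    (4,11)@(9, 23): e=[0,18,-6] → ·  [on edge]
  covered (2 px):
    · · · · · · ·
    · · · · · · ·
    · · · · · · ·
    · · · · · · ·
    · · · · · · ·
    · · · · · · ·
    · · · · · · ·
    · · · · · · ·
    · · · · · · ·
    · · · · · · ·
    · · · █ █ · ·
    · · · · · · ·
T3:
  2·area = 30
  edge (1, 11)→(6, 6): d=(5,-5) top-left  bias=+0
  edge (6, 6)→(13, 5): d=(7,-1) top-left  bias=+0
  edge (13, 5)→(1, 11): d=(-12,6) right/bottom  bias=-1
    (5,0)@(11, 1): e=[0,-30,60] → ·  [on edge]
    (4,1)@(9, 3): e=[0,-18,48] → ·  [on edge]
    (3,2)@(7, 5): e=[0,-6,36] → ·  [on edge]
    (6,2)@(13, 5): e=[30,0,0] → ·  [on edge]
    (2,3)@(5, 7): e=[0,6,24] → █  [on edge]
    (3,3)@(7, 7): e=[10,8,12] → █
    (4,3)@(9, 7): e=[20,10,0] → ·  [on edge]
    (1,4)@(3, 9): e=[0,18,12] → █  [on edge]
    (2,4)@(5, 9): e=[10,20,0] → ·  [on edge]
    (3,4)@(7, 9): e=[20,22,-12] → ·
    (0,5)@(1, 11): e=[0,30,0] → ·  [on edge]
    (1,5)@(3, 11): e=[10,32,-12] → ·
  covered (3 px):
    · · · · · · ·
    · · · · · · ·
    · · · · · · ·
    · · █ █ · · ·
    · █ · · · · ·
    · · · · · · ·
    · · · · · · ·
    · · · · · · ·
    · · · · · · ·
    · · · · · · ·
    · · · · · · ·
    · · · · · · ·

Result: [6,6,0]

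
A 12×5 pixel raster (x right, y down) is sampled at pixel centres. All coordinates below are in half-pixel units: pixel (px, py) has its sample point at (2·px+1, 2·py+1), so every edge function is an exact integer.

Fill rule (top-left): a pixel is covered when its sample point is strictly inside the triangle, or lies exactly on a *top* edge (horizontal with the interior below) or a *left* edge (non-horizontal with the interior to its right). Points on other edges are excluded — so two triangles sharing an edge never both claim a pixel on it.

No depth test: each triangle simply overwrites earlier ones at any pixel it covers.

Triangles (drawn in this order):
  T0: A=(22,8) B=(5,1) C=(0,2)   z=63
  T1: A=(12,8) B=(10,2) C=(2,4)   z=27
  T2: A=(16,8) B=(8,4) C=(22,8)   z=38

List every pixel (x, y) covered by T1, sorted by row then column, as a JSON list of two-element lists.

T0:
  2·area = 52  (B↔C swapped to make it positive)
  edge (22, 8)→(0, 2): d=(-22,-6) top-left  bias=+0
  edge (0, 2)→(5, 1): d=(5,-1) top-left  bias=+0
  edge (5, 1)→(22, 8): d=(17,7) right/bottom  bias=-1
    (2,0)@(5, 1): e=[52,0,0] → ·  [on edge]
    (2,1)@(5, 3): e=[8,10,34] → █
    (3,1)@(7, 3): e=[20,12,20] → █
    (4,1)@(9, 3): e=[32,14,6] → █
    (5,1)@(11, 3): e=[44,16,-8] → ·
    (2,2)@(5, 5): e=[-36,20,68] → ·
    (3,2)@(7, 5): e=[-24,22,54] → ·
    (4,2)@(9, 5): e=[-12,24,40] → ·
    (5,2)@(11, 5): e=[0,26,26] → █  [on edge]
    (6,2)@(13, 5): e=[12,28,12] → █
    (7,2)@(15, 5): e=[24,30,-2] → ·
    (5,3)@(11, 7): e=[-44,36,60] → ·
  covered (6 px):
    · · · · · · · · · · · ·
    · · █ █ █ · · · · · · ·
    · · · · · █ █ · · · · ·
    · · · · · · · · · █ · ·
    · · · · · · · · · · · ·
T1:
  2·area = 52  (B↔C swapped to make it positive)
  edge (12, 8)→(2, 4): d=(-10,-4) top-left  bias=+0
  edge (2, 4)→(10, 2): d=(8,-2) top-left  bias=+0
  edge (10, 2)→(12, 8): d=(2,6) right/bottom  bias=-1
    (3,1)@(7, 3): e=[30,2,20] → █
    (4,1)@(9, 3): e=[38,6,8] → █
    (5,1)@(11, 3): e=[46,10,-4] → ·
    (2,2)@(5, 5): e=[2,14,36] → █
    (5,2)@(11, 5): e=[26,26,0] → ·  [on edge]
    (2,3)@(5, 7): e=[-18,30,40] → ·
    (3,3)@(7, 7): e=[-10,34,28] → ·
    (4,3)@(9, 7): e=[-2,38,16] → ·
    (5,3)@(11, 7): e=[6,42,4] → █
    (6,3)@(13, 7): e=[14,46,-8] → ·
    (5,4)@(11, 9): e=[-14,58,8] → ·
  covered (6 px):
    · · · · · · · · · · · ·
    · · · █ █ · · · · · · ·
    · · █ █ █ · · · · · · ·
    · · · · · █ · · · · · ·
    · · · · · · · · · · · ·
T2:
  2·area = 24
  edge (16, 8)→(8, 4): d=(-8,-4) top-left  bias=+0
  edge (8, 4)→(22, 8): d=(14,4) right/bottom  bias=-1
  edge (22, 8)→(16, 8): d=(-6,0) right/bottom  bias=-1
    (5,2)@(11, 5): e=[4,2,18] → █
    (6,2)@(13, 5): e=[12,-6,18] → ·
    (5,3)@(11, 7): e=[-12,30,6] → ·
    (7,3)@(15, 7): e=[4,14,6] → █
    (8,3)@(17, 7): e=[12,6,6] → █
    (9,3)@(19, 7): e=[20,-2,6] → ·
    (7,4)@(15, 9): e=[-12,42,-6] → ·
    (8,4)@(17, 9): e=[-4,34,-6] → ·
  covered (3 px):
    · · · · · · · · · · · ·
    · · · · · · · · · · · ·
    · · · · · █ · · · · · ·
    · · · · · · · █ █ · · ·
    · · · · · · · · · · · ·

Final: [[3,1],[4,1],[2,2],[3,2],[4,2],[5,3]]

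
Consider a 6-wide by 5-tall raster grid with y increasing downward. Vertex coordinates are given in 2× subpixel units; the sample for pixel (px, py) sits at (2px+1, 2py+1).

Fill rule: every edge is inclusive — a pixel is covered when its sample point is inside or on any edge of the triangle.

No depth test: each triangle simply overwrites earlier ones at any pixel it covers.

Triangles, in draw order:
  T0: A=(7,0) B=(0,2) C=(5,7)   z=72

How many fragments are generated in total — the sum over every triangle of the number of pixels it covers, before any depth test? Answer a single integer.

T0:
  2·area = 45  (B↔C swapped to make it positive)
  edge (7, 0)→(5, 7): d=(-2,7) inclusive
  edge (5, 7)→(0, 2): d=(-5,-5) inclusive
  edge (0, 2)→(7, 0): d=(7,-2) inclusive
    (2,0)@(5, 1): e=[12,30,3] → #
    (3,0)@(7, 1): e=[-2,40,7] → ·
    (0,1)@(1, 3): e=[36,0,9] → #  [on edge]
    (1,1)@(3, 3): e=[22,10,13] → #
    (3,1)@(7, 3): e=[-6,30,21] → ·
    (0,2)@(1, 5): e=[32,-10,23] → ·
    (1,2)@(3, 5): e=[18,0,27] → #  [on edge]
    (3,2)@(7, 5): e=[-10,20,35] → ·
    (1,3)@(3, 7): e=[14,-10,41] → ·
    (2,3)@(5, 7): e=[0,0,45] → #  [on edge]
    (3,3)@(7, 7): e=[-14,10,49] → ·
    (2,4)@(5, 9): e=[-4,-10,59] → ·
    (3,4)@(7, 9): e=[-18,0,63] → ·  [on edge]
  covered (7 px):
    · · # · · ·
    # # # · · ·
    · # # · · ·
    · · # · · ·
    · · · · · ·

Answer: 7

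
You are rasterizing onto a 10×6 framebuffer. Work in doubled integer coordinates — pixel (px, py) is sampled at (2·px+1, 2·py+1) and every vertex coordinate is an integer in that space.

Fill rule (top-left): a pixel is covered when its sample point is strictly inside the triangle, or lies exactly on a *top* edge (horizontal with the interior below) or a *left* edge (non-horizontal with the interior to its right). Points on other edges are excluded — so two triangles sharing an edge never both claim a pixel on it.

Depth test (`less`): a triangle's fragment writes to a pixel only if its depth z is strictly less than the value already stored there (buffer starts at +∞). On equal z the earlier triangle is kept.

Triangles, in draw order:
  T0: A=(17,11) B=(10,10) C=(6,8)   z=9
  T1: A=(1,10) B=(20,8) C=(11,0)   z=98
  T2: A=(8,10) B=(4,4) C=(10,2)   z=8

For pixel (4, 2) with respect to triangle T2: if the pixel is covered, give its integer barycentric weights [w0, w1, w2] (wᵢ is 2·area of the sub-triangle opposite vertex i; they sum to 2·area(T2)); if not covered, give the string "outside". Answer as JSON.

T0:
  2·area = 10
  edge (17, 11)→(10, 10): d=(-7,-1) top-left  bias=+0
  edge (10, 10)→(6, 8): d=(-4,-2) top-left  bias=+0
  edge (6, 8)→(17, 11): d=(11,3) right/bottom  bias=-1
    (1,4)@(3, 9): e=[0,-10,20] → ·  [on edge]
    (4,4)@(9, 9): e=[6,2,2] → #
    (5,4)@(11, 9): e=[8,6,-4] → ·
    (4,5)@(9, 11): e=[-8,-6,24] → ·
    (8,5)@(17, 11): e=[0,10,0] → ·  [on edge]
  covered (1 px):
    · · · · · · · · · ·
    · · · · · · · · · ·
    · · · · · · · · · ·
    · · · · · · · · · ·
    · · · · # · · · · ·
    · · · · · · · · · ·
T1:
  2·area = 170  (B↔C swapped to make it positive)
  edge (1, 10)→(11, 0): d=(10,-10) top-left  bias=+0
  edge (11, 0)→(20, 8): d=(9,8) right/bottom  bias=-1
  edge (20, 8)→(1, 10): d=(-19,2) right/bottom  bias=-1
    (5,0)@(11, 1): e=[10,9,151] → #
    (6,0)@(13, 1): e=[30,-7,147] → ·
    (4,1)@(9, 3): e=[10,43,117] → #
    (6,1)@(13, 3): e=[50,11,109] → #
    (7,1)@(15, 3): e=[70,-5,105] → ·
    (3,2)@(7, 5): e=[10,77,83] → #
    (7,2)@(15, 5): e=[90,13,67] → #
    (8,2)@(17, 5): e=[110,-3,63] → ·
    (2,3)@(5, 7): e=[10,111,49] → #
    (8,3)@(17, 7): e=[130,15,25] → #
    (9,3)@(19, 7): e=[150,-1,21] → ·
    (1,4)@(3, 9): e=[10,145,15] → #
  covered (20 px):
    · · · · · # · · · ·
    · · · · # # # · · ·
    · · · # # # # # · ·
    · · # # # # # # # ·
    · # # # # · · · · ·
    · · · · · · · · · ·
T2:
  2·area = 44
  edge (8, 10)→(4, 4): d=(-4,-6) top-left  bias=+0
  edge (4, 4)→(10, 2): d=(6,-2) top-left  bias=+0
  edge (10, 2)→(8, 10): d=(-2,8) right/bottom  bias=-1
    (6,0)@(13, 1): e=[66,0,-22] → ·  [on edge]
    (3,1)@(7, 3): e=[22,0,22] → #  [on edge]
    (4,1)@(9, 3): e=[34,4,6] → #
    (5,1)@(11, 3): e=[46,8,-10] → ·
    (0,2)@(1, 5): e=[-22,0,66] → ·  [on edge]
    (2,2)@(5, 5): e=[2,8,34] → #
    (5,2)@(11, 5): e=[38,20,-14] → ·
    (2,3)@(5, 7): e=[-6,20,30] → ·
    (3,3)@(7, 7): e=[6,24,14] → #
    (4,3)@(9, 7): e=[18,28,-2] → ·
    (3,4)@(7, 9): e=[-2,36,10] → ·
  covered (6 px):
    · · · · · · · · · ·
    · · · # # · · · · ·
    · · # # # · · · · ·
    · · · # · · · · · ·
    · · · · · · · · · ·
    · · · · · · · · · ·

Final: [16,2,26]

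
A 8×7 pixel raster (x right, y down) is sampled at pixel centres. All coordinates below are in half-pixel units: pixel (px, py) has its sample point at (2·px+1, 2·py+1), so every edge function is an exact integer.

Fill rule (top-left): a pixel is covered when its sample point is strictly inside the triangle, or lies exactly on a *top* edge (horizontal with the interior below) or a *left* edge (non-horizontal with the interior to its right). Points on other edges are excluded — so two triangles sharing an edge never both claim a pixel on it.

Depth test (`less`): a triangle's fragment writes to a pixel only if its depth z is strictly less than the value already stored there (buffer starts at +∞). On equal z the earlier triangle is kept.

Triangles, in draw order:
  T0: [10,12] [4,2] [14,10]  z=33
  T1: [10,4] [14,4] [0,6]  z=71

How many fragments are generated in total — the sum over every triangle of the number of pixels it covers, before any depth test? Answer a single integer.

T0:
  2·area = 52
  edge (10, 12)→(4, 2): d=(-6,-10) top-left  bias=+0
  edge (4, 2)→(14, 10): d=(10,8) right/bottom  bias=-1
  edge (14, 10)→(10, 12): d=(-4,2) right/bottom  bias=-1
    (2,1)@(5, 3): e=[4,2,46] → X
    (3,1)@(7, 3): e=[24,-14,42] → .
    (2,2)@(5, 5): e=[-8,22,38] → .
    (3,2)@(7, 5): e=[12,6,34] → X
    (4,2)@(9, 5): e=[32,-10,30] → .
    (3,3)@(7, 7): e=[0,26,26] → X  [on edge]
    (4,3)@(9, 7): e=[20,10,22] → X
    (5,3)@(11, 7): e=[40,-6,18] → .
    (3,4)@(7, 9): e=[-12,46,18] → .
    (4,4)@(9, 9): e=[8,30,14] → X
    (5,4)@(11, 9): e=[28,14,10] → X
    (6,4)@(13, 9): e=[48,-2,6] → .
  covered (7 px):
    . . . . . . . .
    . . X . . . . .
    . . . X . . . .
    . . . X X . . .
    . . . . X X . .
    . . . . . X . .
    . . . . . . . .
T1:
  2·area = 8
  edge (10, 4)→(14, 4): d=(4,0) top-left  bias=+0
  edge (14, 4)→(0, 6): d=(-14,2) right/bottom  bias=-1
  edge (0, 6)→(10, 4): d=(10,-2) top-left  bias=+0
    (7,1)@(15, 3): e=[-4,12,0] → .  [on edge]
    (2,2)@(5, 5): e=[4,4,0] → X  [on edge]
    (3,2)@(7, 5): e=[4,0,4] → .  [on edge]
    (2,3)@(5, 7): e=[12,-24,20] → .
  covered (1 px):
    . . . . . . . .
    . . . . . . . .
    . . X . . . . .
    . . . . . . . .
    . . . . . . . .
    . . . . . . . .
    . . . . . . . .

Result: 8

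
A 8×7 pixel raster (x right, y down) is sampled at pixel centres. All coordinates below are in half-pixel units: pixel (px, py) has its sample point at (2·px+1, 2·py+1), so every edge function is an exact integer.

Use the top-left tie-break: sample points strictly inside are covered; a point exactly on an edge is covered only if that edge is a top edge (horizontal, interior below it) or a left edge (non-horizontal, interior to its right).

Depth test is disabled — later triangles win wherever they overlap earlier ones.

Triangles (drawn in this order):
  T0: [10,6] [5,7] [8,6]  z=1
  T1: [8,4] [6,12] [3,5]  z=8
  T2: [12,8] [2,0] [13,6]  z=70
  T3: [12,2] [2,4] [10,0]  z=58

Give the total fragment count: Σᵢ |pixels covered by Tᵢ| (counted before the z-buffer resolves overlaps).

T0:
  2·area = 2
  edge (10, 6)→(5, 7): d=(-5,1) right/bottom  bias=-1
  edge (5, 7)→(8, 6): d=(3,-1) top-left  bias=+0
  edge (8, 6)→(10, 6): d=(2,0) top-left  bias=+0
    (5,2)@(11, 5): e=[4,0,-2] → .  [on edge]
    (7,2)@(15, 5): e=[0,4,-2] → .  [on edge]
    (2,3)@(5, 7): e=[0,0,2] → .  [on edge]
  covered (0 px):
    . . . . . . . .
    . . . . . . . .
    . . . . . . . .
    . . . . . . . .
    . . . . . . . .
    . . . . . . . .
    . . . . . . . .
T1:
  2·area = 38
  edge (8, 4)→(6, 12): d=(-2,8) right/bottom  bias=-1
  edge (6, 12)→(3, 5): d=(-3,-7) top-left  bias=+0
  edge (3, 5)→(8, 4): d=(5,-1) top-left  bias=+0
    (6,1)@(13, 3): e=[-38,76,0] → .  [on edge]
    (1,2)@(3, 5): e=[38,0,0] → X  [on edge]
    (2,2)@(5, 5): e=[22,14,2] → X
    (3,2)@(7, 5): e=[6,28,4] → X
    (4,2)@(9, 5): e=[-10,42,6] → .
    (1,3)@(3, 7): e=[34,-6,10] → .
    (2,3)@(5, 7): e=[18,8,12] → X
    (4,3)@(9, 7): e=[-14,36,16] → .
    (2,4)@(5, 9): e=[14,2,22] → X
    (3,4)@(7, 9): e=[-2,16,24] → .
    (2,5)@(5, 11): e=[10,-4,32] → .
  covered (6 px):
    . . . . . . . .
    . . . . . . . .
    . X X X . . . .
    . . X X . . . .
    . . X . . . . .
    . . . . . . . .
    . . . . . . . .
T2:
  2·area = 28
  edge (12, 8)→(2, 0): d=(-10,-8) top-left  bias=+0
  edge (2, 0)→(13, 6): d=(11,6) right/bottom  bias=-1
  edge (13, 6)→(12, 8): d=(-1,2) right/bottom  bias=-1
    (3,1)@(7, 3): e=[10,3,15] → X
    (4,1)@(9, 3): e=[26,-9,11] → .
    (3,2)@(7, 5): e=[-10,25,13] → .
    (4,2)@(9, 5): e=[6,13,9] → X
    (5,2)@(11, 5): e=[22,1,5] → X
    (6,2)@(13, 5): e=[38,-11,1] → .
    (4,3)@(9, 7): e=[-14,35,7] → .
    (5,3)@(11, 7): e=[2,23,3] → X
    (6,3)@(13, 7): e=[18,11,-1] → .
    (5,4)@(11, 9): e=[-18,45,1] → .
  covered (4 px):
    . . . . . . . .
    . . . X . . . .
    . . . . X X . .
    . . . . . X . .
    . . . . . . . .
    . . . . . . . .
    . . . . . . . .
T3:
  2·area = 24
  edge (12, 2)→(2, 4): d=(-10,2) right/bottom  bias=-1
  edge (2, 4)→(10, 0): d=(8,-4) top-left  bias=+0
  edge (10, 0)→(12, 2): d=(2,2) right/bottom  bias=-1
    (4,0)@(9, 1): e=[16,4,4] → X
    (5,0)@(11, 1): e=[12,12,0] → .  [on edge]
    (2,1)@(5, 3): e=[4,4,16] → X
    (3,1)@(7, 3): e=[0,12,12] → .  [on edge]
    (4,1)@(9, 3): e=[-4,20,8] → .
    (6,1)@(13, 3): e=[-12,36,0] → .  [on edge]
    (2,2)@(5, 5): e=[-16,20,20] → .
    (7,2)@(15, 5): e=[-36,60,0] → .  [on edge]
  covered (2 px):
    . . . . X . . .
    . . X . . . . .
    . . . . . . . .
    . . . . . . . .
    . . . . . . . .
    . . . . . . . .
    . . . . . . . .

Result: 12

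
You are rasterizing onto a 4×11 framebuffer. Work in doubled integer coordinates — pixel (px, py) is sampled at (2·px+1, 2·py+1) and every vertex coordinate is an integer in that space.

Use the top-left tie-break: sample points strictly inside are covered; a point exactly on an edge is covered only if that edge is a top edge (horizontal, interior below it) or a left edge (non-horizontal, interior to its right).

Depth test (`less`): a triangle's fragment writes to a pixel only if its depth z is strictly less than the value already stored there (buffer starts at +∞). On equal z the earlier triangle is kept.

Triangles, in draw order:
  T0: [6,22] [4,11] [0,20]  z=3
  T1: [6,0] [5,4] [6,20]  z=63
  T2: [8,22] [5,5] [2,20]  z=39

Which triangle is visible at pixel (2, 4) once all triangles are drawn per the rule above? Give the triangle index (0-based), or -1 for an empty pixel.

T0:
  2·area = 62  (B↔C swapped to make it positive)
  edge (6, 22)→(0, 20): d=(-6,-2) top-left  bias=+0
  edge (0, 20)→(4, 11): d=(4,-9) top-left  bias=+0
  edge (4, 11)→(6, 22): d=(2,11) right/bottom  bias=-1
    (1,7)@(3, 15): e=[36,7,19] → X
    (2,7)@(5, 15): e=[40,25,-3] → .
    (1,8)@(3, 17): e=[24,15,23] → X
    (2,8)@(5, 17): e=[28,33,1] → X
    (3,8)@(7, 17): e=[32,51,-21] → .
    (0,9)@(1, 19): e=[8,5,49] → X
    (3,9)@(7, 19): e=[20,59,-17] → .
    (0,10)@(1, 21): e=[-4,13,53] → .
    (1,10)@(3, 21): e=[0,31,31] → X  [on edge]
    (3,10)@(7, 21): e=[8,67,-13] → .
  covered (8 px):
    . . . .
    . . . .
    . . . .
    . . . .
    . . . .
    . . . .
    . . . .
    . X . .
    . X X .
    X X X .
    . X X .
T1:
  2·area = 20  (B↔C swapped to make it positive)
  edge (6, 0)→(6, 20): d=(0,20) right/bottom  bias=-1
  edge (6, 20)→(5, 4): d=(-1,-16) top-left  bias=+0
  edge (5, 4)→(6, 0): d=(1,-4) top-left  bias=+0
  covered (0 px):
    . . . .
    . . . .
    . . . .
    . . . .
    . . . .
    . . . .
    . . . .
    . . . .
    . . . .
    . . . .
    . . . .
T2:
  2·area = 96  (B↔C swapped to make it positive)
  edge (8, 22)→(2, 20): d=(-6,-2) top-left  bias=+0
  edge (2, 20)→(5, 5): d=(3,-15) top-left  bias=+0
  edge (5, 5)→(8, 22): d=(3,17) right/bottom  bias=-1
    (2,2)@(5, 5): e=[96,0,0] → .  [on edge]
    (2,3)@(5, 7): e=[84,6,6] → X
    (3,3)@(7, 7): e=[88,36,-28] → .
    (2,4)@(5, 9): e=[72,12,12] → X
    (3,4)@(7, 9): e=[76,42,-22] → .
    (2,5)@(5, 11): e=[60,18,18] → X
    (3,5)@(7, 11): e=[64,48,-16] → .
    (2,6)@(5, 13): e=[48,24,24] → X
    (3,6)@(7, 13): e=[52,54,-10] → .
    (1,7)@(3, 15): e=[32,0,64] → X  [on edge]
    (3,7)@(7, 15): e=[40,60,-4] → .
    (1,8)@(3, 17): e=[20,6,70] → X
    (2,10)@(5, 21): e=[0,48,48] → X  [on edge]
  covered (14 px):
    . . . .
    . . . .
    . . . .
    . . X .
    . . X .
    . . X .
    . . X .
    . X X .
    . X X X
    . X X X
    . . X X

Z-buffer (winner per pixel, '.' = empty):
  . . . .
  . . . .
  . . . .
  . . 2 .
  . . 2 .
  . . 2 .
  . . 2 .
  . 0 2 .
  . 0 0 2
  0 0 0 2
  . 0 0 2

Answer: 2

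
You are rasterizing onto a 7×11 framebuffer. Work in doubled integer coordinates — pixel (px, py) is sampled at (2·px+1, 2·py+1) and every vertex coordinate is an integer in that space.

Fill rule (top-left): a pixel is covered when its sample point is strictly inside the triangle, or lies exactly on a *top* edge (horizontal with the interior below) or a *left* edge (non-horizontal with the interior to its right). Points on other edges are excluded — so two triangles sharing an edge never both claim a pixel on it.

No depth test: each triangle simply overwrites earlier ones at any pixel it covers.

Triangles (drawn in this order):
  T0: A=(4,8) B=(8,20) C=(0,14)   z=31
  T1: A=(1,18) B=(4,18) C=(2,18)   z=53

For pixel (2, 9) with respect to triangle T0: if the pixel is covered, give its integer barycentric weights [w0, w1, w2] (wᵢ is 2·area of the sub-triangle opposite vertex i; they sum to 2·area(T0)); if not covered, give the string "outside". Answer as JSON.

T0:
  2·area = 72
  edge (4, 8)→(8, 20): d=(4,12) right/bottom  bias=-1
  edge (8, 20)→(0, 14): d=(-8,-6) top-left  bias=+0
  edge (0, 14)→(4, 8): d=(4,-6) top-left  bias=+0
    (1,2)@(3, 5): e=[0,90,-18] → ·  [on edge]
    (1,5)@(3, 11): e=[24,42,6] → #
    (2,5)@(5, 11): e=[0,54,18] → ·  [on edge]
    (0,6)@(1, 13): e=[56,14,2] → #
    (2,6)@(5, 13): e=[8,38,26] → #
    (3,6)@(7, 13): e=[-16,50,38] → ·
    (0,7)@(1, 15): e=[64,-2,10] → ·
    (1,7)@(3, 15): e=[40,10,22] → #
    (3,7)@(7, 15): e=[-8,34,46] → ·
    (1,8)@(3, 17): e=[48,-6,30] → ·
    (2,8)@(5, 17): e=[24,6,42] → #
    (3,8)@(7, 17): e=[0,18,54] → ·  [on edge]
  covered (8 px):
    · · · · · · ·
    · · · · · · ·
    · · · · · · ·
    · · · · · · ·
    · · · · · · ·
    · # · · · · ·
    # # # · · · ·
    · # # · · · ·
    · · # · · · ·
    · · · # · · ·
    · · · · · · ·
T1:
  degenerate (2·area = 0) — covers nothing

Result: "outside"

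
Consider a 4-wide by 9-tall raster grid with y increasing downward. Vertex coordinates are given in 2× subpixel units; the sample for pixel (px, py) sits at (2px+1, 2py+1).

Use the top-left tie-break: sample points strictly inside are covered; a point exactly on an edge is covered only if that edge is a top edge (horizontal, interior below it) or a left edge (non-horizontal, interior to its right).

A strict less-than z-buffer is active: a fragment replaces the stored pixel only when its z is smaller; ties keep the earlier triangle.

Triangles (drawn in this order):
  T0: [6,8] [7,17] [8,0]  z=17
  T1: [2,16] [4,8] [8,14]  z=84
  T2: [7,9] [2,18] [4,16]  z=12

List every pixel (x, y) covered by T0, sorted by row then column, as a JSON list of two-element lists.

T0:
  2·area = 26  (B↔C swapped to make it positive)
  edge (6, 8)→(8, 0): d=(2,-8) top-left  bias=+0
  edge (8, 0)→(7, 17): d=(-1,17) right/bottom  bias=-1
  edge (7, 17)→(6, 8): d=(-1,-9) top-left  bias=+0
    (3,2)@(7, 5): e=[2,12,12] → #
    (3,3)@(7, 7): e=[6,10,10] → #
    (3,4)@(7, 9): e=[10,8,8] → #
    (3,5)@(7, 11): e=[14,6,6] → #
    (3,6)@(7, 13): e=[18,4,4] → #
    (3,7)@(7, 15): e=[22,2,2] → #
    (3,8)@(7, 17): e=[26,0,0] → ·  [on edge]
  covered (6 px):
    · · · ·
    · · · ·
    · · · #
    · · · #
    · · · #
    · · · #
    · · · #
    · · · #
    · · · ·
T1:
  2·area = 44
  edge (2, 16)→(4, 8): d=(2,-8) top-left  bias=+0
  edge (4, 8)→(8, 14): d=(4,6) right/bottom  bias=-1
  edge (8, 14)→(2, 16): d=(-6,2) right/bottom  bias=-1
    (2,5)@(5, 11): e=[14,6,24] → #
    (3,5)@(7, 11): e=[30,-6,20] → ·
    (1,6)@(3, 13): e=[2,26,16] → #
    (3,6)@(7, 13): e=[34,2,8] → #
    (1,7)@(3, 15): e=[6,34,4] → #
    (2,7)@(5, 15): e=[22,22,0] → ·  [on edge]
    (3,7)@(7, 15): e=[38,10,-4] → ·
    (1,8)@(3, 17): e=[10,42,-8] → ·
  covered (5 px):
    · · · ·
    · · · ·
    · · · ·
    · · · ·
    · · · ·
    · · # ·
    · # # #
    · # · ·
    · · · ·
T2:
  2·area = 8  (B↔C swapped to make it positive)
  edge (7, 9)→(4, 16): d=(-3,7) right/bottom  bias=-1
  edge (4, 16)→(2, 18): d=(-2,2) right/bottom  bias=-1
  edge (2, 18)→(7, 9): d=(5,-9) top-left  bias=+0
    (3,4)@(7, 9): e=[0,8,0] → ·  [on edge]
    (2,6)@(5, 13): e=[2,4,2] → #
    (3,6)@(7, 13): e=[-12,0,20] → ·  [on edge]
    (2,7)@(5, 15): e=[-4,0,12] → ·  [on edge]
    (1,8)@(3, 17): e=[4,0,4] → ·  [on edge]
  covered (1 px):
    · · · ·
    · · · ·
    · · · ·
    · · · ·
    · · · ·
    · · · ·
    · · # ·
    · · · ·
    · · · ·

Result: [[3,2],[3,3],[3,4],[3,5],[3,6],[3,7]]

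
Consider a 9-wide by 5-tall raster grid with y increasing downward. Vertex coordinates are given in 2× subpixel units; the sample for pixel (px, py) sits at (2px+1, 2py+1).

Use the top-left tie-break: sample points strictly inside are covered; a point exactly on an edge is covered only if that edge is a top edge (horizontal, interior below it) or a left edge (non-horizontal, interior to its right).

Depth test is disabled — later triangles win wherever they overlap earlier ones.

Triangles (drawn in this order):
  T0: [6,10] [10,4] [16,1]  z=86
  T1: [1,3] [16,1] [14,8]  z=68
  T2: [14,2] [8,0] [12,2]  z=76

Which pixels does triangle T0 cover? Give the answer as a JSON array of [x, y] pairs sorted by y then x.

T0:
  2·area = 24
  edge (6, 10)→(10, 4): d=(4,-6) top-left  bias=+0
  edge (10, 4)→(16, 1): d=(6,-3) top-left  bias=+0
  edge (16, 1)→(6, 10): d=(-10,9) right/bottom  bias=-1
    (6,1)@(13, 3): e=[14,3,7] → X
    (7,1)@(15, 3): e=[26,9,-11] → .
    (5,2)@(11, 5): e=[10,9,5] → X
    (6,2)@(13, 5): e=[22,15,-13] → .
    (4,3)@(9, 7): e=[6,15,3] → X
    (5,3)@(11, 7): e=[18,21,-15] → .
    (3,4)@(7, 9): e=[2,21,1] → X
    (4,4)@(9, 9): e=[14,27,-17] → .
  covered (4 px):
    . . . . . . . . .
    . . . . . . X . .
    . . . . . X . . .
    . . . . X . . . .
    . . . X . . . . .
T1:
  2·area = 101
  edge (1, 3)→(16, 1): d=(15,-2) top-left  bias=+0
  edge (16, 1)→(14, 8): d=(-2,7) right/bottom  bias=-1
  edge (14, 8)→(1, 3): d=(-13,-5) top-left  bias=+0
    (0,1)@(1, 3): e=[0,101,0] → X  [on edge]
    (1,1)@(3, 3): e=[4,87,10] → X
    (2,1)@(5, 3): e=[8,73,20] → X
    (3,1)@(7, 3): e=[12,59,30] → X
    (4,1)@(9, 3): e=[16,45,40] → X
    (5,1)@(11, 3): e=[20,31,50] → X
    (6,1)@(13, 3): e=[24,17,60] → X
    (7,1)@(15, 3): e=[28,3,70] → X
    (8,1)@(17, 3): e=[32,-11,80] → .
    (0,2)@(1, 5): e=[30,97,-26] → .
    (1,2)@(3, 5): e=[34,83,-16] → .
    (2,2)@(5, 5): e=[38,69,-6] → .
  covered (13 px):
    . . . . . . . . .
    X X X X X X X X .
    . . . X X X X . .
    . . . . . . X . .
    . . . . . . . . .
T2:
  2·area = 4  (B↔C swapped to make it positive)
  edge (14, 2)→(12, 2): d=(-2,0) right/bottom  bias=-1
  edge (12, 2)→(8, 0): d=(-4,-2) top-left  bias=+0
  edge (8, 0)→(14, 2): d=(6,2) right/bottom  bias=-1
    (5,0)@(11, 1): e=[2,2,0] → .  [on edge]
    (8,1)@(17, 3): e=[-2,6,0] → .  [on edge]
  covered (0 px):
    . . . . . . . . .
    . . . . . . . . .
    . . . . . . . . .
    . . . . . . . . .
    . . . . . . . . .

Answer: [[6,1],[5,2],[4,3],[3,4]]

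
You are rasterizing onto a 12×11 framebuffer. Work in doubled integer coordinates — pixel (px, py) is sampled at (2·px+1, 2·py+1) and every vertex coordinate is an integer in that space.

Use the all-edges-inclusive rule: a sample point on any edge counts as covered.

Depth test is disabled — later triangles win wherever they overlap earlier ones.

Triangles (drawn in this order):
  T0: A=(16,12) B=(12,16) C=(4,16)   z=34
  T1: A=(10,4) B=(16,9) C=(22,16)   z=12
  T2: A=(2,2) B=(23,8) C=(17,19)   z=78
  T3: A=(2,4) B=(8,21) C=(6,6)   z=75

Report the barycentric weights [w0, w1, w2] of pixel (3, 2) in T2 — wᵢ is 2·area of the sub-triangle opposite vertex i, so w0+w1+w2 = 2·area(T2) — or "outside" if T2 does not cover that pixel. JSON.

T0:
  2·area = 32
  edge (16, 12)→(12, 16): d=(-4,4) inclusive
  edge (12, 16)→(4, 16): d=(-8,0) inclusive
  edge (4, 16)→(16, 12): d=(12,-4) inclusive
    (11,2)@(23, 5): e=[0,88,-56] → ·  [on edge]
    (10,3)@(21, 7): e=[0,72,-40] → ·  [on edge]
    (9,4)@(19, 9): e=[0,56,-24] → ·  [on edge]
    (8,5)@(17, 11): e=[0,40,-8] → ·  [on edge]
    (9,5)@(19, 11): e=[-8,40,0] → ·  [on edge]
    (6,6)@(13, 13): e=[8,24,0] → #  [on edge]
    (7,6)@(15, 13): e=[0,24,8] → #  [on edge]
    (8,6)@(17, 13): e=[-8,24,16] → ·
    (3,7)@(7, 15): e=[24,8,0] → #  [on edge]
    (4,7)@(9, 15): e=[16,8,8] → #
    (5,7)@(11, 15): e=[8,8,16] → #
    (6,7)@(13, 15): e=[0,8,24] → #  [on edge]
    (0,8)@(1, 17): e=[40,-8,0] → ·  [on edge]
    (5,8)@(11, 17): e=[0,-8,40] → ·  [on edge]
    (4,9)@(9, 19): e=[0,-24,56] → ·  [on edge]
    (3,10)@(7, 21): e=[0,-40,72] → ·  [on edge]
  covered (6 px):
    · · · · · · · · · · · ·
    · · · · · · · · · · · ·
    · · · · · · · · · · · ·
    · · · · · · · · · · · ·
    · · · · · · · · · · · ·
    · · · · · · · · · · · ·
    · · · · · · # # · · · ·
    · · · # # # # · · · · ·
    · · · · · · · · · · · ·
    · · · · · · · · · · · ·
    · · · · · · · · · · · ·
T1:
  2·area = 12
  edge (10, 4)→(16, 9): d=(6,5) inclusive
  edge (16, 9)→(22, 16): d=(6,7) inclusive
  edge (22, 16)→(10, 4): d=(-12,-12) inclusive
    (3,0)@(7, 1): e=[-3,15,0] → ·  [on edge]
    (4,1)@(9, 3): e=[-1,13,0] → ·  [on edge]
    (5,2)@(11, 5): e=[1,11,0] → #  [on edge]
    (6,2)@(13, 5): e=[-9,-3,24] → ·
    (5,3)@(11, 7): e=[13,23,-24] → ·
    (6,3)@(13, 7): e=[3,9,0] → #  [on edge]
    (7,3)@(15, 7): e=[-7,-5,24] → ·
    (6,4)@(13, 9): e=[15,21,-24] → ·
    (7,4)@(15, 9): e=[5,7,0] → #  [on edge]
    (8,4)@(17, 9): e=[-5,-7,24] → ·
    (7,5)@(15, 11): e=[17,19,-24] → ·
    (8,5)@(17, 11): e=[7,5,0] → #  [on edge]
    (9,6)@(19, 13): e=[9,3,0] → #  [on edge]
    (10,7)@(21, 15): e=[11,1,0] → #  [on edge]
    (11,8)@(23, 17): e=[13,-1,0] → ·  [on edge]
  covered (6 px):
    · · · · · · · · · · · ·
    · · · · · · · · · · · ·
    · · · · · # · · · · · ·
    · · · · · · # · · · · ·
    · · · · · · · # · · · ·
    · · · · · · · · # · · ·
    · · · · · · · · · # · ·
    · · · · · · · · · · # ·
    · · · · · · · · · · · ·
    · · · · · · · · · · · ·
    · · · · · · · · · · · ·
T2:
  2·area = 267
  edge (2, 2)→(23, 8): d=(21,6) inclusive
  edge (23, 8)→(17, 19): d=(-6,11) inclusive
  edge (17, 19)→(2, 2): d=(-15,-17) inclusive
    (1,1)@(3, 3): e=[15,250,2] → #
    (2,1)@(5, 3): e=[3,228,36] → #
    (3,1)@(7, 3): e=[-9,206,70] → ·
    (1,2)@(3, 5): e=[57,238,-28] → ·
    (2,2)@(5, 5): e=[45,216,6] → #
    (3,2)@(7, 5): e=[33,194,40] → #
    (4,2)@(9, 5): e=[21,172,74] → #
    (5,2)@(11, 5): e=[9,150,108] → #
    (6,2)@(13, 5): e=[-3,128,142] → ·
    (2,3)@(5, 7): e=[87,204,-24] → ·
    (3,3)@(7, 7): e=[75,182,10] → #
    (6,3)@(13, 7): e=[39,116,112] → #
    (8,9)@(17, 19): e=[267,0,0] → #  [on edge]
  covered (35 px):
    · · · · · · · · · · · ·
    · # # · · · · · · · · ·
    · · # # # # · · · · · ·
    · · · # # # # # # # · ·
    · · · · # # # # # # # ·
    · · · · · # # # # # # ·
    · · · · · · # # # # · ·
    · · · · · · · # # # · ·
    · · · · · · · · # · · ·
    · · · · · · · · # · · ·
    · · · · · · · · · · · ·
T3:
  2·area = 56  (B↔C swapped to make it positive)
  edge (2, 4)→(6, 6): d=(4,2) inclusive
  edge (6, 6)→(8, 21): d=(2,15) inclusive
  edge (8, 21)→(2, 4): d=(-6,-17) inclusive
    (1,2)@(3, 5): e=[2,43,11] → #
    (2,2)@(5, 5): e=[-2,13,45] → ·
    (1,3)@(3, 7): e=[10,47,-1] → ·
    (2,3)@(5, 7): e=[6,17,33] → #
    (3,3)@(7, 7): e=[2,-13,67] → ·
    (2,4)@(5, 9): e=[14,21,21] → #
    (3,4)@(7, 9): e=[10,-9,55] → ·
    (2,5)@(5, 11): e=[22,25,9] → #
    (3,5)@(7, 11): e=[18,-5,43] → ·
    (2,6)@(5, 13): e=[30,29,-3] → ·
    (3,7)@(7, 15): e=[34,3,19] → #
    (4,7)@(9, 15): e=[30,-27,53] → ·
  covered (6 px):
    · · · · · · · · · · · ·
    · · · · · · · · · · · ·
    · # · · · · · · · · · ·
    · · # · · · · · · · · ·
    · · # · · · · · · · · ·
    · · # · · · · · · · · ·
    · · · · · · · · · · · ·
    · · · # · · · · · · · ·
    · · · # · · · · · · · ·
    · · · · · · · · · · · ·
    · · · · · · · · · · · ·

Answer: [194,40,33]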